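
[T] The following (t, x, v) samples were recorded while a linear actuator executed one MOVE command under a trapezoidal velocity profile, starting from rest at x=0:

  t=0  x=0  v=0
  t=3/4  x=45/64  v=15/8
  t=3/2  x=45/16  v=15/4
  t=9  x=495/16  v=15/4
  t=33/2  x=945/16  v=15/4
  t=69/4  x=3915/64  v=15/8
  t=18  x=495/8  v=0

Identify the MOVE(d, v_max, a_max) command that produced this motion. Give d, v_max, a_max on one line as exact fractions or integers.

final state: t=18, x=495/8, v=0 → d = 495/8
a_max = (15/8−0)/(3/4−0) = 5/2
max v = 15/4 over t∈[3/2,33/2] → v_max = 15/4
check: 15/4·(3/2+15) = 495/8 ✓

d=495/8 v_max=15/4 a_max=5/2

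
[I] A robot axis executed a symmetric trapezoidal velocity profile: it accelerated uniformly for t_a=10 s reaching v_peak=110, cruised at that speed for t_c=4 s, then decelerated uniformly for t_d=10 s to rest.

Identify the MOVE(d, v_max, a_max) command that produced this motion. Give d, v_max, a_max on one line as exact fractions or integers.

d=1540 v_max=110 a_max=11

a_max = 110/10 = 11
d_a = ½·110·10 = 550; d_c = 110·4 = 440
d = 2·550 + 440 = 1540
t_c = 4 > 0 so v_max = 110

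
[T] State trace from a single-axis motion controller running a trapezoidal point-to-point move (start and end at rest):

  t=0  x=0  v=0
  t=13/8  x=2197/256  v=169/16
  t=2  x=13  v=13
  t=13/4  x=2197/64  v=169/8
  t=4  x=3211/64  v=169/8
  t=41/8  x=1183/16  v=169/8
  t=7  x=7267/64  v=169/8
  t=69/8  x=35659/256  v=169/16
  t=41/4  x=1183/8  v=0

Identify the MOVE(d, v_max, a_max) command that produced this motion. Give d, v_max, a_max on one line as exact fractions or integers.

d=1183/8 v_max=169/8 a_max=13/2

final state: t=41/4, x=1183/8, v=0 → d = 1183/8
a_max = (169/16−0)/(13/8−0) = 13/2
max v = 169/8 over t∈[13/4,7] → v_max = 169/8
check: 169/8·(13/4+15/4) = 1183/8 ✓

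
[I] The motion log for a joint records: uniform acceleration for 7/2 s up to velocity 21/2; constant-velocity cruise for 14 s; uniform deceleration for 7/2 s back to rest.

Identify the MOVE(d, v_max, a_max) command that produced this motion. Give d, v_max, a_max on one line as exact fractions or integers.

d=735/4 v_max=21/2 a_max=3

a_max = (21/2)/(7/2) = 3
d_a = ½·21/2·7/2 = 147/8; d_c = 21/2·14 = 147
d = 2·147/8 + 147 = 735/4
t_c = 14 > 0 → v_max = v_peak = 21/2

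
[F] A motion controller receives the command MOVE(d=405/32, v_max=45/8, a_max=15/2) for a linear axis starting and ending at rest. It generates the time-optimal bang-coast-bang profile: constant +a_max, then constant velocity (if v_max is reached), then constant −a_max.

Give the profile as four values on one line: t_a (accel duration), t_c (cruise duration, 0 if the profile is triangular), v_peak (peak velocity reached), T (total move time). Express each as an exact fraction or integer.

t_a=3/4 t_c=3/2 v_peak=45/8 T=3

v_max²/a_max = (45/8)²/(15/2) = 135/32
405/32 ≥ 135/32 ⇒ cruise phase
t_a = (45/8)/(15/2) = 3/4; v_peak = 45/8
d_cruise = 405/32 − 135/32 = 135/16; t_c = (135/16)/(45/8) = 3/2
T = 2·3/4 + 3/2 = 3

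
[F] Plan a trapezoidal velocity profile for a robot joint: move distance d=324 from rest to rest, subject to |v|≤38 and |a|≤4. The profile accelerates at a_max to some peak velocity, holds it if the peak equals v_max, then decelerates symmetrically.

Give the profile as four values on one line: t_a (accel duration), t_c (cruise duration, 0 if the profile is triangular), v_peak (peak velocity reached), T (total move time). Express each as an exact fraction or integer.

t_a=9 t_c=0 v_peak=36 T=18

(v_max)²/a_max = 38²/4 = 361
324 < 361 ⇒ no cruise
v_peak = √(324·4) = √1296 = 36
t_a = 36/4 = 9; t_c = 0
T = 2·9 = 18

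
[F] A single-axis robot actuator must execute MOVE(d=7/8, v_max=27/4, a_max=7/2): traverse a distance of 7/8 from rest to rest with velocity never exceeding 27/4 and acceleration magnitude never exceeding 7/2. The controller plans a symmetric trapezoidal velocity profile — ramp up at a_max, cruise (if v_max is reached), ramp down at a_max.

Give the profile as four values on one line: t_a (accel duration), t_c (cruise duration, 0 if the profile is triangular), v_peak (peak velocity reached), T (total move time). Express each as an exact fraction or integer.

v_max²/a_max = (27/4)²/(7/2) = 729/56
7/8 < 729/56 → triangular
v_peak = √(7/8·7/2) = √(49/16) = 7/4
t_a = (7/4)/(7/2) = 1/2; t_c = 0
T = 2·1/2 = 1

t_a=1/2 t_c=0 v_peak=7/4 T=1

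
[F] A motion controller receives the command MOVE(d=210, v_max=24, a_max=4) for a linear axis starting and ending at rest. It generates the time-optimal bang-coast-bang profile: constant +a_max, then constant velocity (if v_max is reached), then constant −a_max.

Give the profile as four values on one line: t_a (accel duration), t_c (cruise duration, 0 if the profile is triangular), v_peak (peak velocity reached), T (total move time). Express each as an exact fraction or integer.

t_a=6 t_c=11/4 v_peak=24 T=59/4

(v_max)²/a_max = 24²/4 = 144
210 ≥ 144 so v_max reached
t_a = 24/4 = 6; v_peak = 24
d_cruise = 210 − 144 = 66; t_c = 66/24 = 11/4
T = 2·6 + 11/4 = 59/4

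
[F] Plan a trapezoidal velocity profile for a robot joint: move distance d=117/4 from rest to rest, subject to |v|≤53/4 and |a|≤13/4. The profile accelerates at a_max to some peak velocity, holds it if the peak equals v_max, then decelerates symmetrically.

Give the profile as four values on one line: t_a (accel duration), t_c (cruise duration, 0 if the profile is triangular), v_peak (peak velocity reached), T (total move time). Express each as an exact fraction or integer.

t_a=3 t_c=0 v_peak=39/4 T=6

(v_max)²/a_max = (53/4)²/(13/4) = 2809/52
117/4 < 2809/52 so t_c = 0
v_peak = √(117/4·13/4) = √(1521/16) = 39/4
t_a = (39/4)/(13/4) = 3; t_c = 0
T = 2·3 = 6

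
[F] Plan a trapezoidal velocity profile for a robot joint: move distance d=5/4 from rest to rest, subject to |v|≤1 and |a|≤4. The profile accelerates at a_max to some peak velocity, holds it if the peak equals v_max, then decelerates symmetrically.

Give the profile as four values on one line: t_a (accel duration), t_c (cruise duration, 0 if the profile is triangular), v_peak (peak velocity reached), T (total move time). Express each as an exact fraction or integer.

v_max²/a_max = 1²/4 = 1/4
5/4 ≥ 1/4 so v_max reached
t_a = 1/4; v_peak = 1
d_cruise = 5/4 − 1/4 = 1; t_c = 1/1 = 1
T = 2·1/4 + 1 = 3/2

t_a=1/4 t_c=1 v_peak=1 T=3/2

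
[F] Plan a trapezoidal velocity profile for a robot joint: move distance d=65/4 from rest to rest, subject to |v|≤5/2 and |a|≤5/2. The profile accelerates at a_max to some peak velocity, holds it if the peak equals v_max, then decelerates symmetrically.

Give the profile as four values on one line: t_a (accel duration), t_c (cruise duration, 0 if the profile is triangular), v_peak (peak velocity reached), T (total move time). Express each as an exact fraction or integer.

t_a=1 t_c=11/2 v_peak=5/2 T=15/2

v_max²/a_max = (5/2)²/(5/2) = 5/2
65/4 ≥ 5/2 so v_max reached
t_a = (5/2)/(5/2) = 1; v_peak = 5/2
d_cruise = 65/4 − 5/2 = 55/4; t_c = (55/4)/(5/2) = 11/2
T = 2·1 + 11/2 = 15/2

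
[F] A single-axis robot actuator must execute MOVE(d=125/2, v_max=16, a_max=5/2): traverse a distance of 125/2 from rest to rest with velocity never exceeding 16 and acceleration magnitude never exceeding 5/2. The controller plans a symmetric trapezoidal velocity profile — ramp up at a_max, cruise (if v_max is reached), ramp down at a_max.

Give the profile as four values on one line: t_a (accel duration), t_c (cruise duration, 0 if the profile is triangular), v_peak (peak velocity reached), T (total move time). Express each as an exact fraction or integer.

v_max²/a_max = 16²/(5/2) = 512/5
125/2 < 512/5 ⇒ no cruise
v_peak = √(125/2·5/2) = √(625/4) = 25/2
t_a = (25/2)/(5/2) = 5; t_c = 0
T = 2·5 = 10

t_a=5 t_c=0 v_peak=25/2 T=10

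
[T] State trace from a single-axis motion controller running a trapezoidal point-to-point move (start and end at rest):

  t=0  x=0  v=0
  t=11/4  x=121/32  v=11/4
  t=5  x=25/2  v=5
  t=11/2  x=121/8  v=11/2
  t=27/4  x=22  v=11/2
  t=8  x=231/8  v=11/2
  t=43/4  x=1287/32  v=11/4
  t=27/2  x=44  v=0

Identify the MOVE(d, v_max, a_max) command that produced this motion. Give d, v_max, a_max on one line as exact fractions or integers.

final state: t=27/2, x=44, v=0 → d = 44
a_max = (11/4−0)/(11/4−0) = 1
max v = 11/2 over t∈[11/2,8] → v_max = 11/2
check: 11/2·(11/2+5/2) = 44 ✓

d=44 v_max=11/2 a_max=1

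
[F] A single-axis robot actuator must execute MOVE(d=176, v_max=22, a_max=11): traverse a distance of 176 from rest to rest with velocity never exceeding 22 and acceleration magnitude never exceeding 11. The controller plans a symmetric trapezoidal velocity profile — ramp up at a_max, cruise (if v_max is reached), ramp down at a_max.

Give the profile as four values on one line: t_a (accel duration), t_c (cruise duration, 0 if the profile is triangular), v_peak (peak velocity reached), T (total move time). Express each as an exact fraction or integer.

t_a=2 t_c=6 v_peak=22 T=10

v_max²/a_max = 22²/11 = 44
176 ≥ 44 so v_max reached
t_a = 22/11 = 2; v_peak = 22
d_cruise = 176 − 44 = 132; t_c = 132/22 = 6
T = 2·2 + 6 = 10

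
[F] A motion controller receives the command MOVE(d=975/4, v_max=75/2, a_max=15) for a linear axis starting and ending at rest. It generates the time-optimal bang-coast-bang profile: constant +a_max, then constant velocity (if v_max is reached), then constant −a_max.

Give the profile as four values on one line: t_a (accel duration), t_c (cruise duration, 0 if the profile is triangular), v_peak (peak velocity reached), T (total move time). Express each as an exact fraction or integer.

vₘ²/aₘ = (75/2)²/15 = 375/4
975/4 ≥ 375/4 so v_max reached
t_a = (75/2)/15 = 5/2; v_peak = 75/2
d_cruise = 975/4 − 375/4 = 150; t_c = 150/(75/2) = 4
T = 2·5/2 + 4 = 9

t_a=5/2 t_c=4 v_peak=75/2 T=9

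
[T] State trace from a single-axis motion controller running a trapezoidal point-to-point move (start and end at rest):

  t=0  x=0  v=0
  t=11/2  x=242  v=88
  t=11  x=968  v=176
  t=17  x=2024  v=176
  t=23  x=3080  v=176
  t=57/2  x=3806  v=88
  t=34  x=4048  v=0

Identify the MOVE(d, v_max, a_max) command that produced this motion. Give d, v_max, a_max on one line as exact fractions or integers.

final state: t=34, x=4048, v=0 → d = 4048
a_max = (88−0)/(11/2−0) = 16
max v = 176 over t∈[11,23] → v_max = 176
check: 176·(11+12) = 4048 ✓

d=4048 v_max=176 a_max=16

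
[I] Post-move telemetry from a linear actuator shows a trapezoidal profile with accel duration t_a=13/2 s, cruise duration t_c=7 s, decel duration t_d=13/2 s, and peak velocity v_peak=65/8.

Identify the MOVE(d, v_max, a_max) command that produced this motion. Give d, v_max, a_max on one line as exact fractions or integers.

d=1755/16 v_max=65/8 a_max=5/4

a_max = (65/8)/(13/2) = 5/4
d_a = ½·65/8·13/2 = 845/32; d_c = 65/8·7 = 455/8
d = 2·845/32 + 455/8 = 1755/16
t_c = 7 > 0 → v_max = v_peak = 65/8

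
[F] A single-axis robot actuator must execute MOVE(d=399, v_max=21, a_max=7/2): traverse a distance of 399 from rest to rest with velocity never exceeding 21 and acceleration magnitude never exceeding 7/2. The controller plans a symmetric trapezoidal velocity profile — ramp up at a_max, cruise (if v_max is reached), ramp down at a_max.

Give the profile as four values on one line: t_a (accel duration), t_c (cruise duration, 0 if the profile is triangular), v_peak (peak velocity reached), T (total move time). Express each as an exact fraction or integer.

vₘ²/aₘ = 21²/(7/2) = 126
399 ≥ 126 ⇒ cruise phase
t_a = 21/(7/2) = 6; v_peak = 21
d_cruise = 399 − 126 = 273; t_c = 273/21 = 13
T = 2·6 + 13 = 25

t_a=6 t_c=13 v_peak=21 T=25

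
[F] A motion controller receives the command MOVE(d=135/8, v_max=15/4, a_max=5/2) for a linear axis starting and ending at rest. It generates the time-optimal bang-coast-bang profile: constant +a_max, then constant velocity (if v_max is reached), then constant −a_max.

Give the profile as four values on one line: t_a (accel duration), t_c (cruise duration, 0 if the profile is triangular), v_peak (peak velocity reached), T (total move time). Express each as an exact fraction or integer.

t_a=3/2 t_c=3 v_peak=15/4 T=6

vₘ²/aₘ = (15/4)²/(5/2) = 45/8
135/8 ≥ 45/8 so v_max reached
t_a = (15/4)/(5/2) = 3/2; v_peak = 15/4
d_cruise = 135/8 − 45/8 = 45/4; t_c = (45/4)/(15/4) = 3
T = 2·3/2 + 3 = 6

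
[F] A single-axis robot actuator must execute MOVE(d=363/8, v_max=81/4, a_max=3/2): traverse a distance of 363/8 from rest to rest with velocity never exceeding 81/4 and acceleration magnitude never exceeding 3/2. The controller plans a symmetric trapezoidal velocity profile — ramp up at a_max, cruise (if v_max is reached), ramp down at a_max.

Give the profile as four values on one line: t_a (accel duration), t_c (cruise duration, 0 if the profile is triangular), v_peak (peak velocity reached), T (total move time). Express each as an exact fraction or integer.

vₘ²/aₘ = (81/4)²/(3/2) = 2187/8
363/8 < 2187/8 so t_c = 0
v_peak = √(363/8·3/2) = √(1089/16) = 33/4
t_a = (33/4)/(3/2) = 11/2; t_c = 0
T = 2·11/2 = 11

t_a=11/2 t_c=0 v_peak=33/4 T=11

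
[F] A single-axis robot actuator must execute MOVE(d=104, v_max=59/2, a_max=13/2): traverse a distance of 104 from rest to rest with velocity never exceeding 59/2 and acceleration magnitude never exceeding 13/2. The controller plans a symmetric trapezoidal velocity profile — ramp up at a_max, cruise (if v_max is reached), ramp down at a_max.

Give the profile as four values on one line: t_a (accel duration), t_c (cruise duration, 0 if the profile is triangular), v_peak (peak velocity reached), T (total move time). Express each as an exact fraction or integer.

(v_max)²/a_max = (59/2)²/(13/2) = 3481/26
104 < 3481/26 → triangular
v_peak = √(104·13/2) = √676 = 26
t_a = 26/(13/2) = 4; t_c = 0
T = 2·4 = 8

t_a=4 t_c=0 v_peak=26 T=8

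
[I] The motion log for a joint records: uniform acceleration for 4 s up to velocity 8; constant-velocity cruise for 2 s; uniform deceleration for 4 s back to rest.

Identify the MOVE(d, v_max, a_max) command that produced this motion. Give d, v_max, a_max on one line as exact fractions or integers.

d=48 v_max=8 a_max=2

a_max = 8/4 = 2
d_a = ½·8·4 = 16; d_c = 8·2 = 16
d = 2·16 + 16 = 48
t_c = 2 > 0 → v_max = v_peak = 8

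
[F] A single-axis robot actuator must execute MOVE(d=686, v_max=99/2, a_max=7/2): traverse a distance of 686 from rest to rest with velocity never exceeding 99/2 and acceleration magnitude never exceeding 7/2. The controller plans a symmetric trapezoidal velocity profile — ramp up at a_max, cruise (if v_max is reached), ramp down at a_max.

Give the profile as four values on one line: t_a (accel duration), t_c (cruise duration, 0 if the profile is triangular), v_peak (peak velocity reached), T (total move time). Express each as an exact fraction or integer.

(v_max)²/a_max = (99/2)²/(7/2) = 9801/14
686 < 9801/14 so t_c = 0
v_peak = √(686·7/2) = √2401 = 49
t_a = 49/(7/2) = 14; t_c = 0
T = 2·14 = 28

t_a=14 t_c=0 v_peak=49 T=28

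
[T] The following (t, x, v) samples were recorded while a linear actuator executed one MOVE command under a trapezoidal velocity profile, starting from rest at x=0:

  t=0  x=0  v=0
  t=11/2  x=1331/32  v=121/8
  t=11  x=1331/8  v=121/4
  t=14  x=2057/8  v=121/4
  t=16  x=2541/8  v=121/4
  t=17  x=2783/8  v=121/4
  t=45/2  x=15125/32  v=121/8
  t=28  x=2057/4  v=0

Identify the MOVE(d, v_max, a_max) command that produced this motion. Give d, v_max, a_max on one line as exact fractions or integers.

d=2057/4 v_max=121/4 a_max=11/4

final state: t=28, x=2057/4, v=0 → d = 2057/4
a_max = (121/8−0)/(11/2−0) = 11/4
max v = 121/4 over t∈[11,17] → v_max = 121/4
check: 121/4·(11+6) = 2057/4 ✓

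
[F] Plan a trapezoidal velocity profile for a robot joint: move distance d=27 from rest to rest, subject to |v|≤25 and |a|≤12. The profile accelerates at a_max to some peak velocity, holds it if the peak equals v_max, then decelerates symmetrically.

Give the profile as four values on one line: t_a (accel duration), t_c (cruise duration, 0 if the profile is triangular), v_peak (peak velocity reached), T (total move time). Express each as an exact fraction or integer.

v_max²/a_max = 25²/12 = 625/12
27 < 625/12 so t_c = 0
v_peak = √(27·12) = √324 = 18
t_a = 18/12 = 3/2; t_c = 0
T = 2·3/2 = 3

t_a=3/2 t_c=0 v_peak=18 T=3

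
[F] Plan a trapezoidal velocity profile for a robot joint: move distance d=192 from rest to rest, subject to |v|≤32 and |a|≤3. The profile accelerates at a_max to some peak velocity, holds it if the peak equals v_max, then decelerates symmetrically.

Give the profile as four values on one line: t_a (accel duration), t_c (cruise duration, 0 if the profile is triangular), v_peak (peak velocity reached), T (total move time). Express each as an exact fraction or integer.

vₘ²/aₘ = 32²/3 = 1024/3
192 < 1024/3 so t_c = 0
v_peak = √(192·3) = √576 = 24
t_a = 24/3 = 8; t_c = 0
T = 2·8 = 16

t_a=8 t_c=0 v_peak=24 T=16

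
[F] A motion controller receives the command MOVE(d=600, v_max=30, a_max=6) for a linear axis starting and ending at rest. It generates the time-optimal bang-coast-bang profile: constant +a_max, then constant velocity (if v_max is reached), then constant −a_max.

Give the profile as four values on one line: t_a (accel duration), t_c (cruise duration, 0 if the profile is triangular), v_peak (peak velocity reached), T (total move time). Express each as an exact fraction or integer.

vₘ²/aₘ = 30²/6 = 150
600 ≥ 150 → trapezoidal
t_a = 30/6 = 5; v_peak = 30
d_cruise = 600 − 150 = 450; t_c = 450/30 = 15
T = 2·5 + 15 = 25

t_a=5 t_c=15 v_peak=30 T=25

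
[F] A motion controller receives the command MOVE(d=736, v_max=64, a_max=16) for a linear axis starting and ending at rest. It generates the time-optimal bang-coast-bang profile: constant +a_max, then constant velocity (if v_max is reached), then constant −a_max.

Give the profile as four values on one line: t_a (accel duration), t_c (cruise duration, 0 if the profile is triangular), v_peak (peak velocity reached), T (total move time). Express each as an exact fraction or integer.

t_a=4 t_c=15/2 v_peak=64 T=31/2

(v_max)²/a_max = 64²/16 = 256
736 ≥ 256 ⇒ cruise phase
t_a = 64/16 = 4; v_peak = 64
d_cruise = 736 − 256 = 480; t_c = 480/64 = 15/2
T = 2·4 + 15/2 = 31/2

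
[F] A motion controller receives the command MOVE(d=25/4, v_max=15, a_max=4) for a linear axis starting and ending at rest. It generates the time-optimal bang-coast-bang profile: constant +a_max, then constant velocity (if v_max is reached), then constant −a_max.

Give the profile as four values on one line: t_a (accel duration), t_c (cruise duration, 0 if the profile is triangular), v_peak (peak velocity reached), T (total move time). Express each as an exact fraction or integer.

(v_max)²/a_max = 15²/4 = 225/4
25/4 < 225/4 ⇒ no cruise
v_peak = √(25/4·4) = √25 = 5
t_a = 5/4; t_c = 0
T = 2·5/4 = 5/2

t_a=5/4 t_c=0 v_peak=5 T=5/2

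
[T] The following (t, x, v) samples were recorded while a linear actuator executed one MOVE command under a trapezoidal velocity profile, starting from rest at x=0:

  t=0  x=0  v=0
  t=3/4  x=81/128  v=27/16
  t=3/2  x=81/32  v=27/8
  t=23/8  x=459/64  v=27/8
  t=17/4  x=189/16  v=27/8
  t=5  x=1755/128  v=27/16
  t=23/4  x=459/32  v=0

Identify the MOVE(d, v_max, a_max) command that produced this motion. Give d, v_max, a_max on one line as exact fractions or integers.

d=459/32 v_max=27/8 a_max=9/4

final state: t=23/4, x=459/32, v=0 → d = 459/32
a_max = (27/16−0)/(3/4−0) = 9/4
max v = 27/8 over t∈[3/2,17/4] → v_max = 27/8
check: 27/8·(3/2+11/4) = 459/32 ✓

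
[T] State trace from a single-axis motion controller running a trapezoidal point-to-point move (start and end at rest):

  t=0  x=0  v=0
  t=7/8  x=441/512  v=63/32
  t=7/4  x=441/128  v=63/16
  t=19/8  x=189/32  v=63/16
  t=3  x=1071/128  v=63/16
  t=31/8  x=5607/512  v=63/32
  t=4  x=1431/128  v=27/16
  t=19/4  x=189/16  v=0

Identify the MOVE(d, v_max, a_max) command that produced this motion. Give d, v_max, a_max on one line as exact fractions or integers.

final state: t=19/4, x=189/16, v=0 → d = 189/16
a_max = (63/32−0)/(7/8−0) = 9/4
max v = 63/16 over t∈[7/4,3] → v_max = 63/16
check: 63/16·(7/4+5/4) = 189/16 ✓

d=189/16 v_max=63/16 a_max=9/4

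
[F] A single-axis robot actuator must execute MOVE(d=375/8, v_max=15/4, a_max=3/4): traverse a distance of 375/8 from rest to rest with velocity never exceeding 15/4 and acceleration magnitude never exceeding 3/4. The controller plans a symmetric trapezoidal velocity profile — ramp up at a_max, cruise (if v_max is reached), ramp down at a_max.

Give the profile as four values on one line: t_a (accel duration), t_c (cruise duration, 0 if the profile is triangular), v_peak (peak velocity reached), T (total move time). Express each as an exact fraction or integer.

(v_max)²/a_max = (15/4)²/(3/4) = 75/4
375/8 ≥ 75/4 so v_max reached
t_a = (15/4)/(3/4) = 5; v_peak = 15/4
d_cruise = 375/8 − 75/4 = 225/8; t_c = (225/8)/(15/4) = 15/2
T = 2·5 + 15/2 = 35/2

t_a=5 t_c=15/2 v_peak=15/4 T=35/2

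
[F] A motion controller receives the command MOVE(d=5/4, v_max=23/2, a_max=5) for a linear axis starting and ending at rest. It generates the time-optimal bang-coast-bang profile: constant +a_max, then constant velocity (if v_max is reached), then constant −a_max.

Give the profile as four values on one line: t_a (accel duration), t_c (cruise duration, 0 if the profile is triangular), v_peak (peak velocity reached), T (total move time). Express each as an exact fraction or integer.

v_max²/a_max = (23/2)²/5 = 529/20
5/4 < 529/20 → triangular
v_peak = √(5/4·5) = √(25/4) = 5/2
t_a = (5/2)/5 = 1/2; t_c = 0
T = 2·1/2 = 1

t_a=1/2 t_c=0 v_peak=5/2 T=1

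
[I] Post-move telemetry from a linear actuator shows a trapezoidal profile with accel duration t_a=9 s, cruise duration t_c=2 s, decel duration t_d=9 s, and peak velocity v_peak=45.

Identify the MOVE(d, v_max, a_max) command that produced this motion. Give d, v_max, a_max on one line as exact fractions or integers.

d=495 v_max=45 a_max=5

a_max = 45/9 = 5
d_a = ½·45·9 = 405/2; d_c = 45·2 = 90
d = 2·405/2 + 90 = 495
t_c = 2 > 0 ⇒ limit active, v_max = 45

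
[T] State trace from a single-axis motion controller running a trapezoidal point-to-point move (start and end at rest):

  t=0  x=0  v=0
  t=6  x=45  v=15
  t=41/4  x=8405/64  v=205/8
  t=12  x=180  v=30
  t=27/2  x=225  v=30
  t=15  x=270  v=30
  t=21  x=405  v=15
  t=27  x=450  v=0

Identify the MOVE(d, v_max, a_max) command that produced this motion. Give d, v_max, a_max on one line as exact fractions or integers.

d=450 v_max=30 a_max=5/2

final state: t=27, x=450, v=0 → d = 450
a_max = (15−0)/(6−0) = 5/2
max v = 30 over t∈[12,15] → v_max = 30
check: 30·(12+3) = 450 ✓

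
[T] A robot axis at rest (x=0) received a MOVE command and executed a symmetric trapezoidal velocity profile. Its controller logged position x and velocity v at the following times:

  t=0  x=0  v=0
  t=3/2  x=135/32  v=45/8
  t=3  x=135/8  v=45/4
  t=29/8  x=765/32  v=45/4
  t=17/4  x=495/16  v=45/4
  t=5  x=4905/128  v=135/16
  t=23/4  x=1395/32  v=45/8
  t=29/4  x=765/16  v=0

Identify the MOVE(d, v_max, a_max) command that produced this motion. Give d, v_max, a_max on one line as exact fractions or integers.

final state: t=29/4, x=765/16, v=0 → d = 765/16
a_max = (45/8−0)/(3/2−0) = 15/4
max v = 45/4 over t∈[3,17/4] → v_max = 45/4
check: 45/4·(3+5/4) = 765/16 ✓

d=765/16 v_max=45/4 a_max=15/4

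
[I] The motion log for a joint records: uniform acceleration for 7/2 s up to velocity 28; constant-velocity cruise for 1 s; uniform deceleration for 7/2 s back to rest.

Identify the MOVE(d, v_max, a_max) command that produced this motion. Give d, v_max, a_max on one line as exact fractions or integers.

d=126 v_max=28 a_max=8

a_max = 28/(7/2) = 8
d_a = ½·28·7/2 = 49; d_c = 28·1 = 28
d = 2·49 + 28 = 126
t_c = 1 > 0 so v_max = 28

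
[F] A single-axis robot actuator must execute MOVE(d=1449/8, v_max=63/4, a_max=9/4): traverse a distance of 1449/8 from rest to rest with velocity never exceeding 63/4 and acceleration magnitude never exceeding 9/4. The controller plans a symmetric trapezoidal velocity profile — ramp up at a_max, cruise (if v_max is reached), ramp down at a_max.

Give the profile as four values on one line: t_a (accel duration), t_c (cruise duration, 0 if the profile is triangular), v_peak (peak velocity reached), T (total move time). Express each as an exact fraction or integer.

v_max²/a_max = (63/4)²/(9/4) = 441/4
1449/8 ≥ 441/4 ⇒ cruise phase
t_a = (63/4)/(9/4) = 7; v_peak = 63/4
d_cruise = 1449/8 − 441/4 = 567/8; t_c = (567/8)/(63/4) = 9/2
T = 2·7 + 9/2 = 37/2

t_a=7 t_c=9/2 v_peak=63/4 T=37/2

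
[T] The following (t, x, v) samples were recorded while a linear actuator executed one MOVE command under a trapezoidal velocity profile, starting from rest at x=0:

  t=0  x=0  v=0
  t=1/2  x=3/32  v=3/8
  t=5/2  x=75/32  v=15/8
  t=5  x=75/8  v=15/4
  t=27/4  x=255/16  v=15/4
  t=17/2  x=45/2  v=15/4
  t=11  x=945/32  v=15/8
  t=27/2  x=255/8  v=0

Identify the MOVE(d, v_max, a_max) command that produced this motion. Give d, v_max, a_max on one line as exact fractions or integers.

final state: t=27/2, x=255/8, v=0 → d = 255/8
a_max = (3/8−0)/(1/2−0) = 3/4
max v = 15/4 over t∈[5,17/2] → v_max = 15/4
check: 15/4·(5+7/2) = 255/8 ✓

d=255/8 v_max=15/4 a_max=3/4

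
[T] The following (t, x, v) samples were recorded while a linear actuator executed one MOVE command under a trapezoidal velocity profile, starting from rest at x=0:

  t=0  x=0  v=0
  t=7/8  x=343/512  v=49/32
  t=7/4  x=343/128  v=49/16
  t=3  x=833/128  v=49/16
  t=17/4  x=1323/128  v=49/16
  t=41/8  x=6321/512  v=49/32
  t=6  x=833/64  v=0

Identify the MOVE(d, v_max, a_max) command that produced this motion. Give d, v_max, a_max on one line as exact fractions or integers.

final state: t=6, x=833/64, v=0 → d = 833/64
a_max = (49/32−0)/(7/8−0) = 7/4
max v = 49/16 over t∈[7/4,17/4] → v_max = 49/16
check: 49/16·(7/4+5/2) = 833/64 ✓

d=833/64 v_max=49/16 a_max=7/4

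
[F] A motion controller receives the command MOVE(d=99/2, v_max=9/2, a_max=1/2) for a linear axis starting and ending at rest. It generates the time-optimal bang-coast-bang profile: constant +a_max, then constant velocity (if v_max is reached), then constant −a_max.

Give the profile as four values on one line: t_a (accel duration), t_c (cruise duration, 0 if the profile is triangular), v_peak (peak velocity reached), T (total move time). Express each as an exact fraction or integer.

(v_max)²/a_max = (9/2)²/(1/2) = 81/2
99/2 ≥ 81/2 → trapezoidal
t_a = (9/2)/(1/2) = 9; v_peak = 9/2
d_cruise = 99/2 − 81/2 = 9; t_c = 9/(9/2) = 2
T = 2·9 + 2 = 20

t_a=9 t_c=2 v_peak=9/2 T=20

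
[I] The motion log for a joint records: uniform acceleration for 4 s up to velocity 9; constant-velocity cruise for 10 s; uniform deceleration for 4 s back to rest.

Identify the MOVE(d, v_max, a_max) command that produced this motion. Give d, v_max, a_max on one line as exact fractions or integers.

d=126 v_max=9 a_max=9/4

a_max = 9/4
d_a = ½·9·4 = 18; d_c = 9·10 = 90
d = 2·18 + 90 = 126
t_c = 10 > 0 → v_max = v_peak = 9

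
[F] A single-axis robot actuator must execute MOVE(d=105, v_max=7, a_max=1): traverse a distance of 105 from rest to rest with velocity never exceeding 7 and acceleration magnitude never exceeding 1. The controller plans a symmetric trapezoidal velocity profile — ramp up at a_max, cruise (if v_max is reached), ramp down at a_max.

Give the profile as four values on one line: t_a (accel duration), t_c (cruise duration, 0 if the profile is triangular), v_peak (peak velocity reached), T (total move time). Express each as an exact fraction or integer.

(v_max)²/a_max = 7²/1 = 49
105 ≥ 49 ⇒ cruise phase
t_a = 7/1 = 7; v_peak = 7
d_cruise = 105 − 49 = 56; t_c = 56/7 = 8
T = 2·7 + 8 = 22

t_a=7 t_c=8 v_peak=7 T=22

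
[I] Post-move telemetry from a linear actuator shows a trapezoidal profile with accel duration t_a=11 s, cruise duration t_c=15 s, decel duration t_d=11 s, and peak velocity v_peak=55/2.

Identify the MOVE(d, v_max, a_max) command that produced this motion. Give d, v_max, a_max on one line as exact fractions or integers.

d=715 v_max=55/2 a_max=5/2

a_max = (55/2)/11 = 5/2
d_a = ½·55/2·11 = 605/4; d_c = 55/2·15 = 825/2
d = 2·605/4 + 825/2 = 715
t_c = 15 > 0 so v_max = 55/2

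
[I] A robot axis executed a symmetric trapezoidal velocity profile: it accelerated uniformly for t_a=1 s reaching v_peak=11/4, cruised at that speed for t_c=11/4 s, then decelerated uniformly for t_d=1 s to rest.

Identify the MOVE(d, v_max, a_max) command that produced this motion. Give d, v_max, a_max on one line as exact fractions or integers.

d=165/16 v_max=11/4 a_max=11/4

a_max = (11/4)/1 = 11/4
d_a = ½·11/4·1 = 11/8; d_c = 11/4·11/4 = 121/16
d = 2·11/8 + 121/16 = 165/16
t_c = 11/4 > 0 → v_max = v_peak = 11/4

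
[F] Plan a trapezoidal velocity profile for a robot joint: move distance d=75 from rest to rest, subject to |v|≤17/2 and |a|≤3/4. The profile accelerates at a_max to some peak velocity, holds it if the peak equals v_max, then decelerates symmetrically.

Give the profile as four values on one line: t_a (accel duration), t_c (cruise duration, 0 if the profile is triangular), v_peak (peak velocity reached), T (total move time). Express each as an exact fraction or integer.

v_max²/a_max = (17/2)²/(3/4) = 289/3
75 < 289/3 ⇒ no cruise
v_peak = √(75·3/4) = √(225/4) = 15/2
t_a = (15/2)/(3/4) = 10; t_c = 0
T = 2·10 = 20

t_a=10 t_c=0 v_peak=15/2 T=20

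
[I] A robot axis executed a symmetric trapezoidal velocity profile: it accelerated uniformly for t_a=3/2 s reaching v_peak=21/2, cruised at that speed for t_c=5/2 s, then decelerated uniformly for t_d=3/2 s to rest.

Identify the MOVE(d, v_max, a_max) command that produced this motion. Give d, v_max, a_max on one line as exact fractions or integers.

a_max = (21/2)/(3/2) = 7
d_a = ½·21/2·3/2 = 63/8; d_c = 21/2·5/2 = 105/4
d = 2·63/8 + 105/4 = 42
t_c = 5/2 > 0 → v_max = v_peak = 21/2

d=42 v_max=21/2 a_max=7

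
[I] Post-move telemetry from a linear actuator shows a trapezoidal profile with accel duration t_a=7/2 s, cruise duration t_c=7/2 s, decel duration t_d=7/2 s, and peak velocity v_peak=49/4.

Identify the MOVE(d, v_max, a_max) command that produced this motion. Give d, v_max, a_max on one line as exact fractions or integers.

d=343/4 v_max=49/4 a_max=7/2

a_max = (49/4)/(7/2) = 7/2
d_a = ½·49/4·7/2 = 343/16; d_c = 49/4·7/2 = 343/8
d = 2·343/16 + 343/8 = 343/4
t_c = 7/2 > 0 → v_max = v_peak = 49/4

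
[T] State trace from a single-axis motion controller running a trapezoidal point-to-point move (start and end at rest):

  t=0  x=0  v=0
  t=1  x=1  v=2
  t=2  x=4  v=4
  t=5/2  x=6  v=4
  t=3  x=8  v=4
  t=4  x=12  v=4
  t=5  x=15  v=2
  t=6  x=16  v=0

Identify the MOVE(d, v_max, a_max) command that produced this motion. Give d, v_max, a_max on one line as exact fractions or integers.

final state: t=6, x=16, v=0 → d = 16
a_max = (2−0)/(1−0) = 2
max v = 4 over t∈[2,4] → v_max = 4
check: 4·(2+2) = 16 ✓

d=16 v_max=4 a_max=2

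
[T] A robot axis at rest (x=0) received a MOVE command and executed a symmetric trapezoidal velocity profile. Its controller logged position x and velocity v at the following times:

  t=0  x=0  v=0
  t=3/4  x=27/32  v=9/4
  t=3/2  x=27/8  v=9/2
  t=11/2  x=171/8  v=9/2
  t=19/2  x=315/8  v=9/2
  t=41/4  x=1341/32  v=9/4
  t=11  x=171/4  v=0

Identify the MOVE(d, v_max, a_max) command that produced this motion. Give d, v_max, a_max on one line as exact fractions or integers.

final state: t=11, x=171/4, v=0 → d = 171/4
a_max = (9/4−0)/(3/4−0) = 3
max v = 9/2 over t∈[3/2,19/2] → v_max = 9/2
check: 9/2·(3/2+8) = 171/4 ✓

d=171/4 v_max=9/2 a_max=3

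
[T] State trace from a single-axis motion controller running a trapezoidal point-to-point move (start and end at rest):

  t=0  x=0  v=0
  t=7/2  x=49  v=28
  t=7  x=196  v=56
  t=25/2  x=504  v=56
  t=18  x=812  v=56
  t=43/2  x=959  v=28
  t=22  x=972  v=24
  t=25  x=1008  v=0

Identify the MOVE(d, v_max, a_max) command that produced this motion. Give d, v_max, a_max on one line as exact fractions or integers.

final state: t=25, x=1008, v=0 → d = 1008
a_max = (28−0)/(7/2−0) = 8
max v = 56 over t∈[7,18] → v_max = 56
check: 56·(7+11) = 1008 ✓

d=1008 v_max=56 a_max=8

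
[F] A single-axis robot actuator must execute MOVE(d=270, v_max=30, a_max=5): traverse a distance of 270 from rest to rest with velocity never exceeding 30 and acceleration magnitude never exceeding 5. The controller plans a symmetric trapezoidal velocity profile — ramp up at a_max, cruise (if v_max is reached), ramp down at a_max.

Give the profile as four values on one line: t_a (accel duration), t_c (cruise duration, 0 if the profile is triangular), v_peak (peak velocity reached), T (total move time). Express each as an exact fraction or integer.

vₘ²/aₘ = 30²/5 = 180
270 ≥ 180 ⇒ cruise phase
t_a = 30/5 = 6; v_peak = 30
d_cruise = 270 − 180 = 90; t_c = 90/30 = 3
T = 2·6 + 3 = 15

t_a=6 t_c=3 v_peak=30 T=15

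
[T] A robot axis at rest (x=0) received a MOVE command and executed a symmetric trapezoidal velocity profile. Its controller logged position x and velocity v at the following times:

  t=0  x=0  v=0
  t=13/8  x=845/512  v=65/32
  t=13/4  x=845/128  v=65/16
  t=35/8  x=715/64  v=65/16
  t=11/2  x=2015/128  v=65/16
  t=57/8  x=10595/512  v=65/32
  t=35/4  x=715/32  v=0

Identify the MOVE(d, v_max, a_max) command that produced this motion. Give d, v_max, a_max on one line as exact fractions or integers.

final state: t=35/4, x=715/32, v=0 → d = 715/32
a_max = (65/32−0)/(13/8−0) = 5/4
max v = 65/16 over t∈[13/4,11/2] → v_max = 65/16
check: 65/16·(13/4+9/4) = 715/32 ✓

d=715/32 v_max=65/16 a_max=5/4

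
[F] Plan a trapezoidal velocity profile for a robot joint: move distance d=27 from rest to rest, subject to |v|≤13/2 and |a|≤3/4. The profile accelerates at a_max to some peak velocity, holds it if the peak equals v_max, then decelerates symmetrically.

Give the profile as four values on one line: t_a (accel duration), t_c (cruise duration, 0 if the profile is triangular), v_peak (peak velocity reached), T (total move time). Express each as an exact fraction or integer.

v_max²/a_max = (13/2)²/(3/4) = 169/3
27 < 169/3 so t_c = 0
v_peak = √(27·3/4) = √(81/4) = 9/2
t_a = (9/2)/(3/4) = 6; t_c = 0
T = 2·6 = 12

t_a=6 t_c=0 v_peak=9/2 T=12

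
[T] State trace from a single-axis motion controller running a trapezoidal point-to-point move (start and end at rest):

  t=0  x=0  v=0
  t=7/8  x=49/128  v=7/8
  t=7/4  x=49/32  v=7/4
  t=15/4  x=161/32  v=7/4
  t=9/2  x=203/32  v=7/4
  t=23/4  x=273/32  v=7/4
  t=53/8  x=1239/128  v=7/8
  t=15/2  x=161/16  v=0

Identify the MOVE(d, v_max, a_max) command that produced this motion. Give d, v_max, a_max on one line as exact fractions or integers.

d=161/16 v_max=7/4 a_max=1

final state: t=15/2, x=161/16, v=0 → d = 161/16
a_max = (7/8−0)/(7/8−0) = 1
max v = 7/4 over t∈[7/4,23/4] → v_max = 7/4
check: 7/4·(7/4+4) = 161/16 ✓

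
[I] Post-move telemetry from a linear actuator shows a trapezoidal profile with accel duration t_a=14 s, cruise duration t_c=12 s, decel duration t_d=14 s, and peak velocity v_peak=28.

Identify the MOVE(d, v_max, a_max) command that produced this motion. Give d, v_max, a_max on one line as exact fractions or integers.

d=728 v_max=28 a_max=2

a_max = 28/14 = 2
d_a = ½·28·14 = 196; d_c = 28·12 = 336
d = 2·196 + 336 = 728
t_c = 12 > 0 → v_max = v_peak = 28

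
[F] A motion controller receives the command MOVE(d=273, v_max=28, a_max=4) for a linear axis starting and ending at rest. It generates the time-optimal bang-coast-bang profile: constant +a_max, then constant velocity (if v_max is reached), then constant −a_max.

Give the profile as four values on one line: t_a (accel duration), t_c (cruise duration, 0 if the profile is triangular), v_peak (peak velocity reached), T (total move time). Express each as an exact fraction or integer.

v_max²/a_max = 28²/4 = 196
273 ≥ 196 → trapezoidal
t_a = 28/4 = 7; v_peak = 28
d_cruise = 273 − 196 = 77; t_c = 77/28 = 11/4
T = 2·7 + 11/4 = 67/4

t_a=7 t_c=11/4 v_peak=28 T=67/4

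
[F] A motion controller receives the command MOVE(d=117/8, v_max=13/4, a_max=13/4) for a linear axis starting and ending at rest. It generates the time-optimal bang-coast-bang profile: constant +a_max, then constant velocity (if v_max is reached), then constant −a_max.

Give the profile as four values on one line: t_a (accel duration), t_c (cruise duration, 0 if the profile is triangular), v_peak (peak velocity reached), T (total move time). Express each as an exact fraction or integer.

v_max²/a_max = (13/4)²/(13/4) = 13/4
117/8 ≥ 13/4 ⇒ cruise phase
t_a = (13/4)/(13/4) = 1; v_peak = 13/4
d_cruise = 117/8 − 13/4 = 91/8; t_c = (91/8)/(13/4) = 7/2
T = 2·1 + 7/2 = 11/2

t_a=1 t_c=7/2 v_peak=13/4 T=11/2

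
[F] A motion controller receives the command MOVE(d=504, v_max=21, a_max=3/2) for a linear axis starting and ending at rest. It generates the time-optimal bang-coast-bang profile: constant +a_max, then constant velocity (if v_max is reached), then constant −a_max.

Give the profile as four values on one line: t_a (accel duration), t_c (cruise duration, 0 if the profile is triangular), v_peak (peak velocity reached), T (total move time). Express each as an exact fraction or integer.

vₘ²/aₘ = 21²/(3/2) = 294
504 ≥ 294 ⇒ cruise phase
t_a = 21/(3/2) = 14; v_peak = 21
d_cruise = 504 − 294 = 210; t_c = 210/21 = 10
T = 2·14 + 10 = 38

t_a=14 t_c=10 v_peak=21 T=38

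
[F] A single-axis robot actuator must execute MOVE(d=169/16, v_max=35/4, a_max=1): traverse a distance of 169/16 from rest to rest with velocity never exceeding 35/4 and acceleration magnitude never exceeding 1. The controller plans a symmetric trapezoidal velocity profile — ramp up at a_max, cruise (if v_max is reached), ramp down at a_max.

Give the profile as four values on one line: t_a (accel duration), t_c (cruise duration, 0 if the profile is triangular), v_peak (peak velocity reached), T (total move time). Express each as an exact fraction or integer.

t_a=13/4 t_c=0 v_peak=13/4 T=13/2

vₘ²/aₘ = (35/4)²/1 = 1225/16
169/16 < 1225/16 ⇒ no cruise
v_peak = √(169/16·1) = √(169/16) = 13/4
t_a = (13/4)/1 = 13/4; t_c = 0
T = 2·13/4 = 13/2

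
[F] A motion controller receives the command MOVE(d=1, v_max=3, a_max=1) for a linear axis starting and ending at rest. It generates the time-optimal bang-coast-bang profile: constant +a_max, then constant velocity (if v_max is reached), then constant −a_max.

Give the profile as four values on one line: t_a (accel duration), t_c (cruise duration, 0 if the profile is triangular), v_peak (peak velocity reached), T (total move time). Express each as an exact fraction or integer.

(v_max)²/a_max = 3²/1 = 9
1 < 9 so t_c = 0
v_peak = √(1·1) = √1 = 1
t_a = 1/1 = 1; t_c = 0
T = 2·1 = 2

t_a=1 t_c=0 v_peak=1 T=2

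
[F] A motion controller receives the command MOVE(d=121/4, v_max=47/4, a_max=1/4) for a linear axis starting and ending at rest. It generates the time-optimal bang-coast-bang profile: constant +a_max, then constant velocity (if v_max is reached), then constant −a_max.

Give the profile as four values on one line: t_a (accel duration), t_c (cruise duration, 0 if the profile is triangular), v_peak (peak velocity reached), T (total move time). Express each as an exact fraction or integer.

t_a=11 t_c=0 v_peak=11/4 T=22

(v_max)²/a_max = (47/4)²/(1/4) = 2209/4
121/4 < 2209/4 → triangular
v_peak = √(121/4·1/4) = √(121/16) = 11/4
t_a = (11/4)/(1/4) = 11; t_c = 0
T = 2·11 = 22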